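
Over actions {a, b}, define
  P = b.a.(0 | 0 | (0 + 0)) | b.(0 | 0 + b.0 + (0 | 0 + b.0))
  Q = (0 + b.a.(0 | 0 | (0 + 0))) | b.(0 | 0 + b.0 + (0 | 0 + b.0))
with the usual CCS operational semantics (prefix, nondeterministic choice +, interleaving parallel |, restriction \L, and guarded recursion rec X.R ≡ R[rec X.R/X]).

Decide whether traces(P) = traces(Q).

Reachable graph of P (9 states):
  s0 = b.a.(0 | 0 | (0 + 0)) | b.(0 | 0 + b.0 + (0 | 0 + b.0)) → —b→ s1, —b→ s2
  s1 = a.(0 | 0 | (0 + 0)) | b.(0 | 0 + b.0 + (0 | 0 + b.0)) → —a→ s3, —b→ s4
  s2 = b.a.(0 | 0 | (0 + 0)) | (0 | 0 + b.0 + (0 | 0 + b.0)) → —b→ s4, —b→ s5
  s3 = 0 | 0 | (0 + 0) | b.(0 | 0 + b.0 + (0 | 0 + b.0)) → —b→ s6
  s4 = a.(0 | 0 | (0 + 0)) | (0 | 0 + b.0 + (0 | 0 + b.0)) → —a→ s6, —b→ s7
  s5 = b.a.(0 | 0 | (0 + 0)) | 0 → —b→ s7
  s6 = 0 | 0 | (0 + 0) | (0 | 0 + b.0 + (0 | 0 + b.0)) → —b→ s8
  s7 = a.(0 | 0 | (0 + 0)) | 0 → —a→ s8
  s8 = 0 | 0 | (0 + 0) | 0 → (no moves)
Reachable graph of Q (9 states):
  t0 = (0 + b.a.(0 | 0 | (0 + 0))) | b.(0 | 0 + b.0 + (0 | 0 + b.0)) → —b→ t1, —b→ t2
  t1 = (0 + b.a.(0 | 0 | (0 + 0))) | (0 | 0 + b.0 + (0 | 0 + b.0)) → —b→ t3, —b→ t4
  t2 = a.(0 | 0 | (0 + 0)) | b.(0 | 0 + b.0 + (0 | 0 + b.0)) → —a→ t5, —b→ t4
  t3 = (0 + b.a.(0 | 0 | (0 + 0))) | 0 → —b→ t6
  t4 = a.(0 | 0 | (0 + 0)) | (0 | 0 + b.0 + (0 | 0 + b.0)) → —a→ t7, —b→ t6
  t5 = 0 | 0 | (0 + 0) | b.(0 | 0 + b.0 + (0 | 0 + b.0)) → —b→ t7
  t6 = a.(0 | 0 | (0 + 0)) | 0 → —a→ t8
  t7 = 0 | 0 | (0 + 0) | (0 | 0 + b.0 + (0 | 0 + b.0)) → —b→ t8
  t8 = 0 | 0 | (0 + 0) | 0 → (no moves)
Partition-refinement fixed point:
  B0 = {s0, t0}
  B1 = {s1, t2}
  B2 = {s3, t5}
  B3 = {s6, t7}
  B4 = {s8, t8}
  B5 = {s4, t4}
  B6 = {s7, t6}
  B7 = {s2, t1}
  B8 = {s5, t3}
s0 ∈ B0, t0 ∈ B0 → same block
Bisimilar ⇒ trace-equivalent.

YES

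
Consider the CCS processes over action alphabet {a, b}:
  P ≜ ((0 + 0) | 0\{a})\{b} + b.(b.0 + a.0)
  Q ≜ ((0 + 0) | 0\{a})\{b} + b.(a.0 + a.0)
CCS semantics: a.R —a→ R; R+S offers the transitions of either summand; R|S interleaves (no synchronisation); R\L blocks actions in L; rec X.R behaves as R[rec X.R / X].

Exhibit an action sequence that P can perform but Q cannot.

bb

Reachable graph of P (3 states):
  p0 = ((0 + 0) | 0\{a})\{b} + b.(b.0 + a.0) ⊢ ··b··> p1
  p1 = b.0 + a.0 ⊢ ··a··> p2, ··b··> p2
  p2 = 0 ⊢ ∅
Reachable graph of Q (3 states):
  q0 = ((0 + 0) | 0\{a})\{b} + b.(a.0 + a.0) ⊢ ··b··> q1
  q1 = a.0 + a.0 ⊢ ··a··> q2
  q2 = 0 ⊢ ∅
Trace ⟨bb⟩ through P, begin at {p0}:
  [1] b ⇒ {p1}
  [2] b ⇒ {p2}
  ✓ P
Trace ⟨bb⟩ through Q, begin at {q0}:
  [1] b ⇒ {q1}
  [2] b ⇒ no successor for Q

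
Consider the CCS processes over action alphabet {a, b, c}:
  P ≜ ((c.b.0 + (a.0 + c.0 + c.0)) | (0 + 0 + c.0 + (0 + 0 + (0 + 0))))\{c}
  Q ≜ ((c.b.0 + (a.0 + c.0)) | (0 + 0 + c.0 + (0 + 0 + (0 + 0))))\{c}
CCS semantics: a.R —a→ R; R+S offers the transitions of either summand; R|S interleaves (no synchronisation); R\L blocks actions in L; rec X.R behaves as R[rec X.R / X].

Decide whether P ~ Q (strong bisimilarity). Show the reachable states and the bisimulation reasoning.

P ~ Q

P's transition system — 2 states:
  p0 = ((c.b.0 + (a.0 + c.0 + c.0)) | (0 + 0 + c.0 + (0 + 0 + (0 + 0))))\{c} ⊢ -a-> p1
  p1 = (0 | (0 + 0 + c.0 + (0 + 0 + (0 + 0))))\{c} ⊢ ·
Q's transition system — 2 states:
  q0 = ((c.b.0 + (a.0 + c.0)) | (0 + 0 + c.0 + (0 + 0 + (0 + 0))))\{c} ⊢ -a-> q1
  q1 = (0 | (0 + 0 + c.0 + (0 + 0 + (0 + 0))))\{c} ⊢ ·
Coarsest stable partition (strong bisimilarity classes):
  B0 = {p0, q0}
  B1 = {p1, q1}
p0 ∈ B0, q0 ∈ B0 → same block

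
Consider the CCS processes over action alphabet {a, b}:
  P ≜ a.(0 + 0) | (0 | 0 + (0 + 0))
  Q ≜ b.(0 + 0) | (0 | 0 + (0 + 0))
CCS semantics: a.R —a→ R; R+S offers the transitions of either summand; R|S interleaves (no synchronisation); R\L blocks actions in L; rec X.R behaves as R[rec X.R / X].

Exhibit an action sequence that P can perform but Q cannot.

P's transition system — 2 states:
  u0 = a.(0 + 0) | (0 | 0 + (0 + 0)) | —a→ u1
  u1 = (0 + 0) | (0 | 0 + (0 + 0)) | ∅
Q's transition system — 2 states:
  v0 = b.(0 + 0) | (0 | 0 + (0 + 0)) | —b→ v1
  v1 = (0 + 0) | (0 | 0 + (0 + 0)) | ∅
Trace ⟨a⟩ through P, begin at {u0}:
  after a @ step 1: {u1}
  ✓ P
Trace ⟨a⟩ through Q, begin at {v0}:
  after a @ step 1: ∅ (Q stuck)

a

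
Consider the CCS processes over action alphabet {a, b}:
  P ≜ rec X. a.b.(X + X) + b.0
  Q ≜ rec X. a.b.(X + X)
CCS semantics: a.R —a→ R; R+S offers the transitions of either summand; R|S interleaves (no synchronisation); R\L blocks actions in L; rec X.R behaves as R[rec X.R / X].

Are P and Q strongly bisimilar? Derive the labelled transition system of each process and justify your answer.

Reachable graph of P (4 states):
  u0 = rec X. a.b.(X + X) + b.0 ⊢ --a--▸ u1, --b--▸ u2
  u1 = b.((rec X. a.b.(X + X) + b.0) + (rec X. a.b.(X + X) + b.0)) ⊢ --b--▸ u3
  u2 = 0 ⊢ deadlocked
  u3 = (rec X. a.b.(X + X) + b.0) + (rec X. a.b.(X + X) + b.0) ⊢ --a--▸ u1, --b--▸ u2
Reachable graph of Q (3 states):
  v0 = rec X. a.b.(X + X) ⊢ --a--▸ v1
  v1 = b.((rec X. a.b.(X + X)) + (rec X. a.b.(X + X))) ⊢ --b--▸ v2
  v2 = (rec X. a.b.(X + X)) + (rec X. a.b.(X + X)) ⊢ --a--▸ v1
Coarsest stable partition (strong bisimilarity classes):
  B0 = {u0, u3}
  B1 = {u1}
  B2 = {u2}
  B3 = {v0, v2}
  B4 = {v1}
u0 ∈ B0, v0 ∈ B3 → different blocks

not bisimilar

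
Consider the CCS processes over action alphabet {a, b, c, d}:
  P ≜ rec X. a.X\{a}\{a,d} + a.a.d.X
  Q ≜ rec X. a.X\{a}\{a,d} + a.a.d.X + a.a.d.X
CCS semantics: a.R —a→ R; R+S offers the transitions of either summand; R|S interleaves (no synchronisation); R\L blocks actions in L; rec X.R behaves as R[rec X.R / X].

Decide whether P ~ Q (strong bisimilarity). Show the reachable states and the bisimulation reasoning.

YES

P's transition system — 4 states:
  m0 = rec X. a.X\{a}\{a,d} + a.a.d.X | ··a··> m1, ··a··> m2
  m1 = (rec X. a.X\{a}\{a,d} + a.a.d.X)\{a}\{a,d} | ·
  m2 = a.d.(rec X. a.X\{a}\{a,d} + a.a.d.X) | ··a··> m3
  m3 = d.(rec X. a.X\{a}\{a,d} + a.a.d.X) | ··d··> m0
Q's transition system — 4 states:
  n0 = rec X. a.X\{a}\{a,d} + a.a.d.X + a.a.d.X | ··a··> n1, ··a··> n2
  n1 = (rec X. a.X\{a}\{a,d} + a.a.d.X + a.a.d.X)\{a}\{a,d} | ·
  n2 = a.d.(rec X. a.X\{a}\{a,d} + a.a.d.X + a.a.d.X) | ··a··> n3
  n3 = d.(rec X. a.X\{a}\{a,d} + a.a.d.X + a.a.d.X) | ··d··> n0
Bisimilarity quotient blocks:
  B0 = {m0, n0}
  B1 = {m2, n2}
  B2 = {m3, n3}
  B3 = {m1, n1}
m0 ∈ B0, n0 ∈ B0 → same block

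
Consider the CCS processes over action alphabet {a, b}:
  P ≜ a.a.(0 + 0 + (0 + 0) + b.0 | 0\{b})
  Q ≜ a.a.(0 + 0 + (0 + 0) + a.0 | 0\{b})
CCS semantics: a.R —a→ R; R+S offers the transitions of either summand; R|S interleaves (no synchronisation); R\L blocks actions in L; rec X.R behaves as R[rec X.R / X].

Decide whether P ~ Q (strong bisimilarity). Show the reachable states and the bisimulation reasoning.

LTS(P): 4 reachable states
  p0 = a.a.(0 + 0 + (0 + 0) + b.0 | 0\{b}) | ··a··> p1
  p1 = a.(0 + 0 + (0 + 0) + b.0 | 0\{b}) | ··a··> p2
  p2 = 0 + 0 + (0 + 0) + b.0 | 0\{b} | ··b··> p3
  p3 = 0 | 0\{b} | stopped
LTS(Q): 4 reachable states
  q0 = a.a.(0 + 0 + (0 + 0) + a.0 | 0\{b}) | ··a··> q1
  q1 = a.(0 + 0 + (0 + 0) + a.0 | 0\{b}) | ··a··> q2
  q2 = 0 + 0 + (0 + 0) + a.0 | 0\{b} | ··a··> q3
  q3 = 0 | 0\{b} | stopped
Bisimilarity quotient blocks:
  B0 = {p0}
  B1 = {p1}
  B2 = {p2}
  B3 = {p3, q3}
  B4 = {q0}
  B5 = {q1}
  B6 = {q2}
p0 ∈ B0, q0 ∈ B4 → different blocks

P ≁ Q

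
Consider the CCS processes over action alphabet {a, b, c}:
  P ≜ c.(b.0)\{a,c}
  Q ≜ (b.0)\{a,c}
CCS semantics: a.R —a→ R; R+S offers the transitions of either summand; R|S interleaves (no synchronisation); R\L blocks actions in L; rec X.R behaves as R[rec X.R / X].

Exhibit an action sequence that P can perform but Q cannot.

Reachable graph of P (3 states):
  u0 = c.(b.0)\{a,c} | --c--▸ u1
  u1 = (b.0)\{a,c} | --b--▸ u2
  u2 = 0\{a,c} | ∅
Reachable graph of Q (2 states):
  v0 = (b.0)\{a,c} | --b--▸ v1
  v1 = 0\{a,c} | ∅
Trace ⟨c⟩ through P, begin at {u0}:
  step 1 (c): {u1}
  P completes σ.
Trace ⟨c⟩ through Q, begin at {v0}:
  step 1 (c): ∅ (Q stuck)

c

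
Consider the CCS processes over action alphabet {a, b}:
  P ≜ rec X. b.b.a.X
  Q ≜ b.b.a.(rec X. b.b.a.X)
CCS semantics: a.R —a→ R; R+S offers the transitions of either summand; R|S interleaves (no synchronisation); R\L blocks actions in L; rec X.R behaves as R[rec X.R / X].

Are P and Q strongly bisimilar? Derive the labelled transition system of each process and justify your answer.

Reachable graph of P (3 states):
  p0 = rec X. b.b.a.X | =b=> p1
  p1 = b.a.(rec X. b.b.a.X) | =b=> p2
  p2 = a.(rec X. b.b.a.X) | =a=> p0
Reachable graph of Q (4 states):
  q0 = b.b.a.(rec X. b.b.a.X) | =b=> q1
  q1 = b.a.(rec X. b.b.a.X) | =b=> q2
  q2 = a.(rec X. b.b.a.X) | =a=> q3
  q3 = rec X. b.b.a.X | =b=> q1
Coarsest stable partition (strong bisimilarity classes):
  B0 = {p0, q0, q3}
  B1 = {p1, q1}
  B2 = {p2, q2}
p0 ∈ B0, q0 ∈ B0 → same block

YES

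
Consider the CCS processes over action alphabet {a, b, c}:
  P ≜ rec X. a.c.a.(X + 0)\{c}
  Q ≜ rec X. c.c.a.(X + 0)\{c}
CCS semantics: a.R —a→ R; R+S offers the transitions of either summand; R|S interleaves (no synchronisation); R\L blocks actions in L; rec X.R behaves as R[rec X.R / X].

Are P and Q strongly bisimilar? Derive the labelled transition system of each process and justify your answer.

NO

Reachable graph of P (5 states):
  p0 = rec X. a.c.a.(X + 0)\{c} → ··a··> p1
  p1 = c.a.((rec X. a.c.a.(X + 0)\{c}) + 0)\{c} → ··c··> p2
  p2 = a.((rec X. a.c.a.(X + 0)\{c}) + 0)\{c} → ··a··> p3
  p3 = ((rec X. a.c.a.(X + 0)\{c}) + 0)\{c} → ··a··> p4
  p4 = (c.a.((rec X. a.c.a.(X + 0)\{c}) + 0)\{c})\{c} → deadlocked
Reachable graph of Q (4 states):
  q0 = rec X. c.c.a.(X + 0)\{c} → ··c··> q1
  q1 = c.a.((rec X. c.c.a.(X + 0)\{c}) + 0)\{c} → ··c··> q2
  q2 = a.((rec X. c.c.a.(X + 0)\{c}) + 0)\{c} → ··a··> q3
  q3 = ((rec X. c.c.a.(X + 0)\{c}) + 0)\{c} → deadlocked
Partition-refinement fixed point:
  B0 = {p0}
  B1 = {p1}
  B2 = {p2}
  B3 = {p3, q2}
  B4 = {p4, q3}
  B5 = {q0}
  B6 = {q1}
p0 ∈ B0, q0 ∈ B5 → different blocks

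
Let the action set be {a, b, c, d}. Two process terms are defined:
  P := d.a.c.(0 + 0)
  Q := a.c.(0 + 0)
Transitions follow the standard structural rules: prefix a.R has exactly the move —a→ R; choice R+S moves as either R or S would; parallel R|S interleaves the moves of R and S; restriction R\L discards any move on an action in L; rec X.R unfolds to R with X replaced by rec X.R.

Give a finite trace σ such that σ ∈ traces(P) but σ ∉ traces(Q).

d

Reachable graph of P (4 states):
  m0 = d.a.c.(0 + 0) ⊢ -d-> m1
  m1 = a.c.(0 + 0) ⊢ -a-> m2
  m2 = c.(0 + 0) ⊢ -c-> m3
  m3 = 0 + 0 ⊢ ∅
Reachable graph of Q (3 states):
  n0 = a.c.(0 + 0) ⊢ -a-> n1
  n1 = c.(0 + 0) ⊢ -c-> n2
  n2 = 0 + 0 ⊢ ∅
Executing d from P (initial set {m0}):
  step 1 (d): {m1}
  — P admits the full trace.
Executing d from Q (initial set {n0}):
  step 1 (d): no successor for Q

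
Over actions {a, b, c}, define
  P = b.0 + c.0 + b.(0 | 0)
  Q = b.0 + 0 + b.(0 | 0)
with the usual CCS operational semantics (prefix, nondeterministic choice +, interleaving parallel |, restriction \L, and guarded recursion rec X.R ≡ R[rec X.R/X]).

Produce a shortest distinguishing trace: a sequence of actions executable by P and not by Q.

c

P's transition system — 3 states:
  m0 = b.0 + c.0 + b.(0 | 0) | ··b··> m1, ··b··> m2, ··c··> m1
  m1 = 0 | (no moves)
  m2 = 0 | 0 | (no moves)
Q's transition system — 3 states:
  n0 = b.0 + 0 + b.(0 | 0) | ··b··> n1, ··b··> n2
  n1 = 0 | (no moves)
  n2 = 0 | 0 | (no moves)
Run σ = ⟨c⟩ on P: start {m0}
  step 1 (c): {m1}
  P completes σ.
Run σ = ⟨c⟩ on Q: start {n0}
  step 1 (c): ∅  — Q cannot continue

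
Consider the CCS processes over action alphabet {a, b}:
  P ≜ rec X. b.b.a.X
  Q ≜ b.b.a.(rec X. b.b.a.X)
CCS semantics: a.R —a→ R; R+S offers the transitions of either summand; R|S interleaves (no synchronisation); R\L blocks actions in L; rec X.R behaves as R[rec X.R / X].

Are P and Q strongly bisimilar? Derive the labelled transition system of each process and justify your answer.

P's transition system — 3 states:
  s0 = rec X. b.b.a.X has moves ··b··> s1
  s1 = b.a.(rec X. b.b.a.X) has moves ··b··> s2
  s2 = a.(rec X. b.b.a.X) has moves ··a··> s0
Q's transition system — 4 states:
  t0 = b.b.a.(rec X. b.b.a.X) has moves ··b··> t1
  t1 = b.a.(rec X. b.b.a.X) has moves ··b··> t2
  t2 = a.(rec X. b.b.a.X) has moves ··a··> t3
  t3 = rec X. b.b.a.X has moves ··b··> t1
Bisimilarity quotient blocks:
  B0 = {s0, t0, t3}
  B1 = {s1, t1}
  B2 = {s2, t2}
s0 ∈ B0, t0 ∈ B0 → same block

YES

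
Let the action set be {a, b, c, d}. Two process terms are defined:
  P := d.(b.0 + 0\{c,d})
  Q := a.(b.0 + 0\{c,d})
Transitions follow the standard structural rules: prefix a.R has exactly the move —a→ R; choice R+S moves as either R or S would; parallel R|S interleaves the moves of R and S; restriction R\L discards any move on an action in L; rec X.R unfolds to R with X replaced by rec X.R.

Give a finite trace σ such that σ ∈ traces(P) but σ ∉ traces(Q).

LTS(P): 3 reachable states
  u0 = d.(b.0 + 0\{c,d}) :: -d-> u1
  u1 = b.0 + 0\{c,d} :: -b-> u2
  u2 = 0 :: ∅
LTS(Q): 3 reachable states
  v0 = a.(b.0 + 0\{c,d}) :: -a-> v1
  v1 = b.0 + 0\{c,d} :: -b-> v2
  v2 = 0 :: ∅
Executing d from P (initial set {u0}):
  step 1 (d): {u1}
  ✓ P
Executing d from Q (initial set {v0}):
  step 1 (d): ∅  — Q cannot continue

d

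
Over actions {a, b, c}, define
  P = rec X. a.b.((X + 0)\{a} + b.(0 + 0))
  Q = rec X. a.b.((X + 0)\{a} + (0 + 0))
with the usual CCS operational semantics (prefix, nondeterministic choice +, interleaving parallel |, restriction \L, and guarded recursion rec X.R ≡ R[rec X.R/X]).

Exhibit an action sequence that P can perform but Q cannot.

abb

LTS(P): 4 reachable states
  s0 = rec X. a.b.((X + 0)\{a} + b.(0 + 0)) | —a→ s1
  s1 = b.(((rec X. a.b.((X + 0)\{a} + b.(0 + 0))) + 0)\{a} + b.(0 + 0)) | —b→ s2
  s2 = ((rec X. a.b.((X + 0)\{a} + b.(0 + 0))) + 0)\{a} + b.(0 + 0) | —b→ s3
  s3 = 0 + 0 | (no moves)
LTS(Q): 3 reachable states
  t0 = rec X. a.b.((X + 0)\{a} + (0 + 0)) | —a→ t1
  t1 = b.(((rec X. a.b.((X + 0)\{a} + (0 + 0))) + 0)\{a} + (0 + 0)) | —b→ t2
  t2 = ((rec X. a.b.((X + 0)\{a} + (0 + 0))) + 0)\{a} + (0 + 0) | (no moves)
Executing abb from P (initial set {s0}):
  after a @ step 1: {s1}
  after b @ step 2: {s2}
  after b @ step 3: {s3}
  — P admits the full trace.
Executing abb from Q (initial set {t0}):
  after a @ step 1: {t1}
  after b @ step 2: {t2}
  after b @ step 3: ∅ (Q stuck)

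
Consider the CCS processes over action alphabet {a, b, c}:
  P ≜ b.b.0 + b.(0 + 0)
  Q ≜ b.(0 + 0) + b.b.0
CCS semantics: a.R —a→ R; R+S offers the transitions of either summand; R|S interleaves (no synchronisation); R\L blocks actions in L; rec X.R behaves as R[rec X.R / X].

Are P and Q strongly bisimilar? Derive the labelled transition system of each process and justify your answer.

P's transition system — 4 states:
  m0 = b.b.0 + b.(0 + 0) has moves =b=> m1, =b=> m2
  m1 = 0 + 0 has moves ·
  m2 = b.0 has moves =b=> m3
  m3 = 0 has moves ·
Q's transition system — 4 states:
  n0 = b.(0 + 0) + b.b.0 has moves =b=> n1, =b=> n2
  n1 = 0 + 0 has moves ·
  n2 = b.0 has moves =b=> n3
  n3 = 0 has moves ·
Bisimilarity quotient blocks:
  B0 = {m0, n0}
  B1 = {m1, m3, n1, n3}
  B2 = {m2, n2}
m0 ∈ B0, n0 ∈ B0 → same block

bisimilar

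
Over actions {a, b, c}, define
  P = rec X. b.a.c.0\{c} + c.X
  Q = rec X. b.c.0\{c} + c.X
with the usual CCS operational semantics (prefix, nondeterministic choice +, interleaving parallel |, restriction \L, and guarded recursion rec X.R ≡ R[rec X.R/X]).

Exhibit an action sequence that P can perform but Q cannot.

P's transition system — 4 states:
  s0 = rec X. b.a.c.0\{c} + c.X has moves --b--▸ s1, --c--▸ s0
  s1 = a.c.0\{c} has moves --a--▸ s2
  s2 = c.0\{c} has moves --c--▸ s3
  s3 = 0\{c} has moves deadlocked
Q's transition system — 3 states:
  t0 = rec X. b.c.0\{c} + c.X has moves --b--▸ t1, --c--▸ t0
  t1 = c.0\{c} has moves --c--▸ t2
  t2 = 0\{c} has moves deadlocked
Executing ba from P (initial set {s0}):
  step 1 (b): {s1}
  step 2 (a): {s2}
  P completes σ.
Executing ba from Q (initial set {t0}):
  step 1 (b): {t1}
  step 2 (a): ∅  — Q cannot continue

ba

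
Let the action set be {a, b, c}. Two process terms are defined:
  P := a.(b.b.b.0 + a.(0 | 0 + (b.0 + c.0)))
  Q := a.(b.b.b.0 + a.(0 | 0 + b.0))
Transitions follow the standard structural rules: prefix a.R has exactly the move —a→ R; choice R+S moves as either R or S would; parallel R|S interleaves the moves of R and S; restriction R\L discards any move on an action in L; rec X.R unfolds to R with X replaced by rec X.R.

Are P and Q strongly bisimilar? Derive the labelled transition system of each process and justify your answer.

P ≁ Q

P's transition system — 6 states:
  s0 = a.(b.b.b.0 + a.(0 | 0 + (b.0 + c.0))) → --a--▸ s1
  s1 = b.b.b.0 + a.(0 | 0 + (b.0 + c.0)) → --a--▸ s2, --b--▸ s3
  s2 = 0 | 0 + (b.0 + c.0) → --b--▸ s4, --c--▸ s4
  s3 = b.b.0 → --b--▸ s5
  s4 = 0 → stopped
  s5 = b.0 → --b--▸ s4
Q's transition system — 6 states:
  t0 = a.(b.b.b.0 + a.(0 | 0 + b.0)) → --a--▸ t1
  t1 = b.b.b.0 + a.(0 | 0 + b.0) → --a--▸ t2, --b--▸ t3
  t2 = 0 | 0 + b.0 → --b--▸ t4
  t3 = b.b.0 → --b--▸ t5
  t4 = 0 → stopped
  t5 = b.0 → --b--▸ t4
Bisimilarity quotient blocks:
  B0 = {s0}
  B1 = {s1}
  B2 = {s3, t3}
  B3 = {s5, t2, t5}
  B4 = {s4, t4}
  B5 = {s2}
  B6 = {t0}
  B7 = {t1}
s0 ∈ B0, t0 ∈ B6 → different blocks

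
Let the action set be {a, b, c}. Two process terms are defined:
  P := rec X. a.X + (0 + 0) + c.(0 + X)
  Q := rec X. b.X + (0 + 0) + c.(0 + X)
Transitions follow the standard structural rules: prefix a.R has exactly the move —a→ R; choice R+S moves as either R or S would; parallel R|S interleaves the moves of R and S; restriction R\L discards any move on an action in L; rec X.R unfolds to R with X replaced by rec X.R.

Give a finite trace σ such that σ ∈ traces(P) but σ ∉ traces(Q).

a

P's transition system — 2 states:
  p0 = rec X. a.X + (0 + 0) + c.(0 + X) :: ··a··> p0, ··c··> p1
  p1 = 0 + (rec X. a.X + (0 + 0) + c.(0 + X)) :: ··a··> p0, ··c··> p1
Q's transition system — 2 states:
  q0 = rec X. b.X + (0 + 0) + c.(0 + X) :: ··b··> q0, ··c··> q1
  q1 = 0 + (rec X. b.X + (0 + 0) + c.(0 + X)) :: ··b··> q0, ··c··> q1
Run σ = ⟨a⟩ on P: start {p0}
  step 1 (a): {p0}
  ✓ P
Run σ = ⟨a⟩ on Q: start {q0}
  step 1 (a): ∅ (Q stuck)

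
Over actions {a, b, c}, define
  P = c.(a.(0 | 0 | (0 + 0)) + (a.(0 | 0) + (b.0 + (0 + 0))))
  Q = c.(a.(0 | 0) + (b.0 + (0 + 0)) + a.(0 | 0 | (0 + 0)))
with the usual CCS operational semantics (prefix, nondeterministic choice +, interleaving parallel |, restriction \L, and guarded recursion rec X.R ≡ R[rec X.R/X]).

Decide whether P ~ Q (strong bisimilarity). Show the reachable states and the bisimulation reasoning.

YES

Reachable graph of P (5 states):
  p0 = c.(a.(0 | 0 | (0 + 0)) + (a.(0 | 0) + (b.0 + (0 + 0)))) :: ··c··> p1
  p1 = a.(0 | 0 | (0 + 0)) + (a.(0 | 0) + (b.0 + (0 + 0))) :: ··a··> p2, ··a··> p3, ··b··> p4
  p2 = 0 | 0 :: ∅
  p3 = 0 | 0 | (0 + 0) :: ∅
  p4 = 0 :: ∅
Reachable graph of Q (5 states):
  q0 = c.(a.(0 | 0) + (b.0 + (0 + 0)) + a.(0 | 0 | (0 + 0))) :: ··c··> q1
  q1 = a.(0 | 0) + (b.0 + (0 + 0)) + a.(0 | 0 | (0 + 0)) :: ··a··> q2, ··a··> q3, ··b··> q4
  q2 = 0 | 0 :: ∅
  q3 = 0 | 0 | (0 + 0) :: ∅
  q4 = 0 :: ∅
Bisimilarity quotient blocks:
  B0 = {p0, q0}
  B1 = {p1, q1}
  B2 = {p2, p3, p4, q2, q3, q4}
p0 ∈ B0, q0 ∈ B0 → same block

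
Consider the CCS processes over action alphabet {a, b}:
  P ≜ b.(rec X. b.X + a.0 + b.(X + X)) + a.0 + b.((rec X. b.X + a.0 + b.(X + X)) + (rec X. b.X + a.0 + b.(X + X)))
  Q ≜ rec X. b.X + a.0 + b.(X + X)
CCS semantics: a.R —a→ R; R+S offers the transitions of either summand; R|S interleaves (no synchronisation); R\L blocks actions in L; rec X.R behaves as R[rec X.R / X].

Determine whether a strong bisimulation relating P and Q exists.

P ~ Q

LTS(P): 4 reachable states
  p0 = b.(rec X. b.X + a.0 + b.(X + X)) + a.0 + b.((rec X. b.X + a.0 + b.(X + X)) + (rec X. b.X + a.0 + b.(X + X))) | —a→ p1, —b→ p2, —b→ p3
  p1 = 0 | ·
  p2 = (rec X. b.X + a.0 + b.(X + X)) + (rec X. b.X + a.0 + b.(X + X)) | —a→ p1, —b→ p2, —b→ p3
  p3 = rec X. b.X + a.0 + b.(X + X) | —a→ p1, —b→ p2, —b→ p3
LTS(Q): 3 reachable states
  q0 = rec X. b.X + a.0 + b.(X + X) | —a→ q1, —b→ q0, —b→ q2
  q1 = 0 | ·
  q2 = (rec X. b.X + a.0 + b.(X + X)) + (rec X. b.X + a.0 + b.(X + X)) | —a→ q1, —b→ q0, —b→ q2
Bisimilarity quotient blocks:
  B0 = {p0, p2, p3, q0, q2}
  B1 = {p1, q1}
p0 ∈ B0, q0 ∈ B0 → same block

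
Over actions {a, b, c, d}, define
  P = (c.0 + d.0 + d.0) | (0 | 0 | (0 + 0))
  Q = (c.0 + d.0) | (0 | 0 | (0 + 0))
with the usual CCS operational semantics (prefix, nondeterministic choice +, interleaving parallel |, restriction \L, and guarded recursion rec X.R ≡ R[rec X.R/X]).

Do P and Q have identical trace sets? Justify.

Reachable graph of P (2 states):
  s0 = (c.0 + d.0 + d.0) | (0 | 0 | (0 + 0)) | -c-> s1, -d-> s1
  s1 = 0 | (0 | 0 | (0 + 0)) | deadlocked
Reachable graph of Q (2 states):
  t0 = (c.0 + d.0) | (0 | 0 | (0 + 0)) | -c-> t1, -d-> t1
  t1 = 0 | (0 | 0 | (0 + 0)) | deadlocked
Partition-refinement fixed point:
  B0 = {s0, t0}
  B1 = {s1, t1}
s0 ∈ B0, t0 ∈ B0 → same block
Bisimilar ⇒ trace-equivalent.

trace-equivalent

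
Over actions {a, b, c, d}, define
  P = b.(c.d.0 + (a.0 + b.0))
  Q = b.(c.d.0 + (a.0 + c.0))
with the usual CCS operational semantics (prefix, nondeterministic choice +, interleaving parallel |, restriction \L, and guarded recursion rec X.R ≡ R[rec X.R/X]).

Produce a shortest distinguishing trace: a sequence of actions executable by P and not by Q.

bb

P's transition system — 4 states:
  p0 = b.(c.d.0 + (a.0 + b.0)) → --b--▸ p1
  p1 = c.d.0 + (a.0 + b.0) → --a--▸ p2, --b--▸ p2, --c--▸ p3
  p2 = 0 → ·
  p3 = d.0 → --d--▸ p2
Q's transition system — 4 states:
  q0 = b.(c.d.0 + (a.0 + c.0)) → --b--▸ q1
  q1 = c.d.0 + (a.0 + c.0) → --a--▸ q2, --c--▸ q2, --c--▸ q3
  q2 = 0 → ·
  q3 = d.0 → --d--▸ q2
Executing bb from P (initial set {p0}):
  after b @ step 1: {p1}
  after b @ step 2: {p2}
  — P admits the full trace.
Executing bb from Q (initial set {q0}):
  after b @ step 1: {q1}
  after b @ step 2: ∅  — Q cannot continue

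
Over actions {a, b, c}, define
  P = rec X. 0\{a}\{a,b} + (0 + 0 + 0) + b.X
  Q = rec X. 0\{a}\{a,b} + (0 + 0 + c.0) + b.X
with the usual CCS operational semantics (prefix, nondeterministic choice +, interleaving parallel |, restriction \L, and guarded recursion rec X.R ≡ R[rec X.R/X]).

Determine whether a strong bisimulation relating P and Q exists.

NO

P's transition system — 1 states:
  u0 = rec X. 0\{a}\{a,b} + (0 + 0 + 0) + b.X | --b--▸ u0
Q's transition system — 2 states:
  v0 = rec X. 0\{a}\{a,b} + (0 + 0 + c.0) + b.X | --b--▸ v0, --c--▸ v1
  v1 = 0 | (no moves)
Partition-refinement fixed point:
  B0 = {u0}
  B1 = {v0}
  B2 = {v1}
u0 ∈ B0, v0 ∈ B1 → different blocks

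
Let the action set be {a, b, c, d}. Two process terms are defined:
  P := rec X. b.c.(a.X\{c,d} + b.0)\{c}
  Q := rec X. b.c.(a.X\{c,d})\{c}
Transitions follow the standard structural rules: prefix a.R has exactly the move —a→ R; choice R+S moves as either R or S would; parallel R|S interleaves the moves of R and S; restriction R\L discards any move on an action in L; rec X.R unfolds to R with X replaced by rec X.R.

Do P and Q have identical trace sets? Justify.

NO — witness ⟨bcb⟩

LTS(P): 6 reachable states
  p0 = rec X. b.c.(a.X\{c,d} + b.0)\{c} → —b→ p1
  p1 = c.(a.(rec X. b.c.(a.X\{c,d} + b.0)\{c})\{c,d} + b.0)\{c} → —c→ p2
  p2 = (a.(rec X. b.c.(a.X\{c,d} + b.0)\{c})\{c,d} + b.0)\{c} → —a→ p3, —b→ p4
  p3 = (rec X. b.c.(a.X\{c,d} + b.0)\{c})\{c,d}\{c} → —b→ p5
  p4 = 0\{c} → stopped
  p5 = (c.(a.(rec X. b.c.(a.X\{c,d} + b.0)\{c})\{c,d} + b.0)\{c})\{c,d}\{c} → stopped
LTS(Q): 5 reachable states
  q0 = rec X. b.c.(a.X\{c,d})\{c} → —b→ q1
  q1 = c.(a.(rec X. b.c.(a.X\{c,d})\{c})\{c,d})\{c} → —c→ q2
  q2 = (a.(rec X. b.c.(a.X\{c,d})\{c})\{c,d})\{c} → —a→ q3
  q3 = (rec X. b.c.(a.X\{c,d})\{c})\{c,d}\{c} → —b→ q4
  q4 = (c.(a.(rec X. b.c.(a.X\{c,d})\{c})\{c,d})\{c})\{c,d}\{c} → stopped
Run σ = ⟨bcb⟩ on P: start {p0}
  [1] b ⇒ {p1}
  [2] c ⇒ {p2}
  [3] b ⇒ {p4}
  ✓ P
Run σ = ⟨bcb⟩ on Q: start {q0}
  [1] b ⇒ {q1}
  [2] c ⇒ {q2}
  [3] b ⇒ ∅ (Q stuck)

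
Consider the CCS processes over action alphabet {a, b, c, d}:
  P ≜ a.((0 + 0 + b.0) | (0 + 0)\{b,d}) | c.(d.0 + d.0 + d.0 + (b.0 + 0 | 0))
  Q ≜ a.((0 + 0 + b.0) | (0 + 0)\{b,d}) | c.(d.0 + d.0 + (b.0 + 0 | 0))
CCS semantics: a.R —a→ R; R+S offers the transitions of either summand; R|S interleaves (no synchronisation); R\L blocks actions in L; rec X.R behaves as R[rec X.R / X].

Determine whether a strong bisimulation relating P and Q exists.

Reachable graph of P (9 states):
  u0 = a.((0 + 0 + b.0) | (0 + 0)\{b,d}) | c.(d.0 + d.0 + d.0 + (b.0 + 0 | 0)) :: ··a··> u1, ··c··> u2
  u1 = (0 + 0 + b.0) | (0 + 0)\{b,d} | c.(d.0 + d.0 + d.0 + (b.0 + 0 | 0)) :: ··b··> u3, ··c··> u4
  u2 = a.((0 + 0 + b.0) | (0 + 0)\{b,d}) | (d.0 + d.0 + d.0 + (b.0 + 0 | 0)) :: ··a··> u4, ··b··> u5, ··d··> u5
  u3 = 0 | (0 + 0)\{b,d} | c.(d.0 + d.0 + d.0 + (b.0 + 0 | 0)) :: ··c··> u6
  u4 = (0 + 0 + b.0) | (0 + 0)\{b,d} | (d.0 + d.0 + d.0 + (b.0 + 0 | 0)) :: ··b··> u6, ··b··> u7, ··d··> u7
  u5 = a.((0 + 0 + b.0) | (0 + 0)\{b,d}) | 0 :: ··a··> u7
  u6 = 0 | (0 + 0)\{b,d} | (d.0 + d.0 + d.0 + (b.0 + 0 | 0)) :: ··b··> u8, ··d··> u8
  u7 = (0 + 0 + b.0) | (0 + 0)\{b,d} | 0 :: ··b··> u8
  u8 = 0 | (0 + 0)\{b,d} | 0 :: deadlocked
Reachable graph of Q (9 states):
  v0 = a.((0 + 0 + b.0) | (0 + 0)\{b,d}) | c.(d.0 + d.0 + (b.0 + 0 | 0)) :: ··a··> v1, ··c··> v2
  v1 = (0 + 0 + b.0) | (0 + 0)\{b,d} | c.(d.0 + d.0 + (b.0 + 0 | 0)) :: ··b··> v3, ··c··> v4
  v2 = a.((0 + 0 + b.0) | (0 + 0)\{b,d}) | (d.0 + d.0 + (b.0 + 0 | 0)) :: ··a··> v4, ··b··> v5, ··d··> v5
  v3 = 0 | (0 + 0)\{b,d} | c.(d.0 + d.0 + (b.0 + 0 | 0)) :: ··c··> v6
  v4 = (0 + 0 + b.0) | (0 + 0)\{b,d} | (d.0 + d.0 + (b.0 + 0 | 0)) :: ··b··> v6, ··b··> v7, ··d··> v7
  v5 = a.((0 + 0 + b.0) | (0 + 0)\{b,d}) | 0 :: ··a··> v7
  v6 = 0 | (0 + 0)\{b,d} | (d.0 + d.0 + (b.0 + 0 | 0)) :: ··b··> v8, ··d··> v8
  v7 = (0 + 0 + b.0) | (0 + 0)\{b,d} | 0 :: ··b··> v8
  v8 = 0 | (0 + 0)\{b,d} | 0 :: deadlocked
Partition-refinement fixed point:
  B0 = {u0, v0}
  B1 = {u1, v1}
  B2 = {u4, v4}
  B3 = {u7, v7}
  B4 = {u8, v8}
  B5 = {u6, v6}
  B6 = {u3, v3}
  B7 = {u2, v2}
  B8 = {u5, v5}
u0 ∈ B0, v0 ∈ B0 → same block

YES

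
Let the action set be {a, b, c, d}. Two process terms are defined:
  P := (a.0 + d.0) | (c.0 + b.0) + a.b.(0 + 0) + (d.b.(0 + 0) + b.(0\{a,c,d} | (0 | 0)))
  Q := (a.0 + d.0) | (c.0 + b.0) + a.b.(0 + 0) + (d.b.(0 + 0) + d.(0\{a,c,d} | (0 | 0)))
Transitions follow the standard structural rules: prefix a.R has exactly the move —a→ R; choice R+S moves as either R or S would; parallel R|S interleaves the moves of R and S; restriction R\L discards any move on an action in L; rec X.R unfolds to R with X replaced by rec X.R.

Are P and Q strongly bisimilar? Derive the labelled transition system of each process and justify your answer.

P ≁ Q

Reachable graph of P (7 states):
  s0 = (a.0 + d.0) | (c.0 + b.0) + a.b.(0 + 0) + (d.b.(0 + 0) + b.(0\{a,c,d} | (0 | 0))) | —a→ s1, —a→ s2, —b→ s3, —b→ s4, —c→ s3, —d→ s1, —d→ s2
  s1 = 0 | (c.0 + b.0) | —b→ s5, —c→ s5
  s2 = b.(0 + 0) | —b→ s6
  s3 = (a.0 + d.0) | 0 | —a→ s5, —d→ s5
  s4 = 0\{a,c,d} | (0 | 0) | (no moves)
  s5 = 0 | 0 | (no moves)
  s6 = 0 + 0 | (no moves)
Reachable graph of Q (7 states):
  t0 = (a.0 + d.0) | (c.0 + b.0) + a.b.(0 + 0) + (d.b.(0 + 0) + d.(0\{a,c,d} | (0 | 0))) | —a→ t1, —a→ t2, —b→ t3, —c→ t3, —d→ t1, —d→ t2, —d→ t4
  t1 = 0 | (c.0 + b.0) | —b→ t5, —c→ t5
  t2 = b.(0 + 0) | —b→ t6
  t3 = (a.0 + d.0) | 0 | —a→ t5, —d→ t5
  t4 = 0\{a,c,d} | (0 | 0) | (no moves)
  t5 = 0 | 0 | (no moves)
  t6 = 0 + 0 | (no moves)
Bisimilarity quotient blocks:
  B0 = {s0}
  B1 = {s3, t3}
  B2 = {s4, s5, s6, t4, t5, t6}
  B3 = {s1, t1}
  B4 = {s2, t2}
  B5 = {t0}
s0 ∈ B0, t0 ∈ B5 → different blocks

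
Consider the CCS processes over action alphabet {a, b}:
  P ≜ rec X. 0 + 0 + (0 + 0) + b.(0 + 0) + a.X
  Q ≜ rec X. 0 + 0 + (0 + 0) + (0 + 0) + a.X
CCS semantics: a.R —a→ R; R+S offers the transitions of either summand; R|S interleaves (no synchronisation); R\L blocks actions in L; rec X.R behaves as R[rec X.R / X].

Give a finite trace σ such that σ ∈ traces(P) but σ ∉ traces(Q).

b

P's transition system — 2 states:
  m0 = rec X. 0 + 0 + (0 + 0) + b.(0 + 0) + a.X → --a--▸ m0, --b--▸ m1
  m1 = 0 + 0 → ∅
Q's transition system — 1 states:
  n0 = rec X. 0 + 0 + (0 + 0) + (0 + 0) + a.X → --a--▸ n0
Executing b from P (initial set {m0}):
  step 1 (b): {m1}
  P completes σ.
Executing b from Q (initial set {n0}):
  step 1 (b): ∅ (Q stuck)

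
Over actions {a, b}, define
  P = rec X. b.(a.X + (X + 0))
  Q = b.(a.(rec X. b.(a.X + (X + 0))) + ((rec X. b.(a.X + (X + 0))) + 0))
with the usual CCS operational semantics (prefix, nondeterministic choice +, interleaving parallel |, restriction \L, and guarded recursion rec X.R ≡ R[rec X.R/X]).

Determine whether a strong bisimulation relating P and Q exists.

YES

Reachable graph of P (2 states):
  u0 = rec X. b.(a.X + (X + 0)) ⊢ -b-> u1
  u1 = a.(rec X. b.(a.X + (X + 0))) + ((rec X. b.(a.X + (X + 0))) + 0) ⊢ -a-> u0, -b-> u1
Reachable graph of Q (3 states):
  v0 = b.(a.(rec X. b.(a.X + (X + 0))) + ((rec X. b.(a.X + (X + 0))) + 0)) ⊢ -b-> v1
  v1 = a.(rec X. b.(a.X + (X + 0))) + ((rec X. b.(a.X + (X + 0))) + 0) ⊢ -a-> v2, -b-> v1
  v2 = rec X. b.(a.X + (X + 0)) ⊢ -b-> v1
Coarsest stable partition (strong bisimilarity classes):
  B0 = {u0, v0, v2}
  B1 = {u1, v1}
u0 ∈ B0, v0 ∈ B0 → same block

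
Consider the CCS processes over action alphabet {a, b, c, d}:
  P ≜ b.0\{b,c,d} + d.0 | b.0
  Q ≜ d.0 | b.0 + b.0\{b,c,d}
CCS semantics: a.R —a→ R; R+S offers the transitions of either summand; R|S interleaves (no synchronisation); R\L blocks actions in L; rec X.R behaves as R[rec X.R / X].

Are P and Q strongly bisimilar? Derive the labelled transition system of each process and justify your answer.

LTS(P): 5 reachable states
  s0 = b.0\{b,c,d} + d.0 | b.0 has moves —b→ s1, —b→ s2, —d→ s3
  s1 = 0\{b,c,d} has moves ·
  s2 = d.0 | 0 has moves —d→ s4
  s3 = 0 | b.0 has moves —b→ s4
  s4 = 0 | 0 has moves ·
LTS(Q): 5 reachable states
  t0 = d.0 | b.0 + b.0\{b,c,d} has moves —b→ t1, —b→ t2, —d→ t3
  t1 = 0\{b,c,d} has moves ·
  t2 = d.0 | 0 has moves —d→ t4
  t3 = 0 | b.0 has moves —b→ t4
  t4 = 0 | 0 has moves ·
Bisimilarity quotient blocks:
  B0 = {s0, t0}
  B1 = {s1, s4, t1, t4}
  B2 = {s2, t2}
  B3 = {s3, t3}
s0 ∈ B0, t0 ∈ B0 → same block

P ~ Q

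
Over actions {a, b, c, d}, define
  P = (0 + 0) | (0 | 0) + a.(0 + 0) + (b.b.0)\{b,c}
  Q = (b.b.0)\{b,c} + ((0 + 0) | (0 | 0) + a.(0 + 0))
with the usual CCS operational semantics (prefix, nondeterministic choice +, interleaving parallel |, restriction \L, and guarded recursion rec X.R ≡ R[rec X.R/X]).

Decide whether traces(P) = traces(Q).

trace-equivalent

LTS(P): 2 reachable states
  m0 = (0 + 0) | (0 | 0) + a.(0 + 0) + (b.b.0)\{b,c} | —a→ m1
  m1 = 0 + 0 | ∅
LTS(Q): 2 reachable states
  n0 = (b.b.0)\{b,c} + ((0 + 0) | (0 | 0) + a.(0 + 0)) | —a→ n1
  n1 = 0 + 0 | ∅
Bisimilarity quotient blocks:
  B0 = {m0, n0}
  B1 = {m1, n1}
m0 ∈ B0, n0 ∈ B0 → same block
Bisimilar ⇒ trace-equivalent.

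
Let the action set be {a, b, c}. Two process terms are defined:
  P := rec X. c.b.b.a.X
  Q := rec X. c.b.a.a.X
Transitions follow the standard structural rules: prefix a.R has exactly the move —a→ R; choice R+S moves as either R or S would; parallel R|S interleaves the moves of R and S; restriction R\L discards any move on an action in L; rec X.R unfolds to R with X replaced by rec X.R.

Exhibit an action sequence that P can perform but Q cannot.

cbb

LTS(P): 4 reachable states
  p0 = rec X. c.b.b.a.X → --c--▸ p1
  p1 = b.b.a.(rec X. c.b.b.a.X) → --b--▸ p2
  p2 = b.a.(rec X. c.b.b.a.X) → --b--▸ p3
  p3 = a.(rec X. c.b.b.a.X) → --a--▸ p0
LTS(Q): 4 reachable states
  q0 = rec X. c.b.a.a.X → --c--▸ q1
  q1 = b.a.a.(rec X. c.b.a.a.X) → --b--▸ q2
  q2 = a.a.(rec X. c.b.a.a.X) → --a--▸ q3
  q3 = a.(rec X. c.b.a.a.X) → --a--▸ q0
Trace ⟨cbb⟩ through P, begin at {p0}:
  step 1 (c): {p1}
  step 2 (b): {p2}
  step 3 (b): {p3}
  ✓ P
Trace ⟨cbb⟩ through Q, begin at {q0}:
  step 1 (c): {q1}
  step 2 (b): {q2}
  step 3 (b): ∅  — Q cannot continue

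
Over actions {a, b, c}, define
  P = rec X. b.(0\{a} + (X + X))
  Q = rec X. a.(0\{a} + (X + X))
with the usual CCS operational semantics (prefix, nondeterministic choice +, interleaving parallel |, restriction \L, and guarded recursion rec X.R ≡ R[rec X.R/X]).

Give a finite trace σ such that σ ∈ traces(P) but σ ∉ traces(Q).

Reachable graph of P (2 states):
  u0 = rec X. b.(0\{a} + (X + X)) → --b--▸ u1
  u1 = 0\{a} + ((rec X. b.(0\{a} + (X + X))) + (rec X. b.(0\{a} + (X + X)))) → --b--▸ u1
Reachable graph of Q (2 states):
  v0 = rec X. a.(0\{a} + (X + X)) → --a--▸ v1
  v1 = 0\{a} + ((rec X. a.(0\{a} + (X + X))) + (rec X. a.(0\{a} + (X + X)))) → --a--▸ v1
Executing b from P (initial set {u0}):
  step 1 (b): {u1}
  ✓ P
Executing b from Q (initial set {v0}):
  step 1 (b): ∅  — Q cannot continue

b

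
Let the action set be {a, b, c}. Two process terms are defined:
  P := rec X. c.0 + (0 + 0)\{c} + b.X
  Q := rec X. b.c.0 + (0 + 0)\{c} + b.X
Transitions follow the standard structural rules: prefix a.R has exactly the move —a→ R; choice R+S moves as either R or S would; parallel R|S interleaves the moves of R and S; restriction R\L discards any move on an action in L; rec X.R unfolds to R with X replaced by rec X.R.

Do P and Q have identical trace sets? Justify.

traces(P) ≠ traces(Q) — witness ⟨c⟩

Reachable graph of P (2 states):
  p0 = rec X. c.0 + (0 + 0)\{c} + b.X has moves =b=> p0, =c=> p1
  p1 = 0 has moves ∅
Reachable graph of Q (3 states):
  q0 = rec X. b.c.0 + (0 + 0)\{c} + b.X has moves =b=> q0, =b=> q1
  q1 = c.0 has moves =c=> q2
  q2 = 0 has moves ∅
Run σ = ⟨c⟩ on P: start {p0}
  [1] c ⇒ {p1}
  P completes σ.
Run σ = ⟨c⟩ on Q: start {q0}
  [1] c ⇒ ∅ (Q stuck)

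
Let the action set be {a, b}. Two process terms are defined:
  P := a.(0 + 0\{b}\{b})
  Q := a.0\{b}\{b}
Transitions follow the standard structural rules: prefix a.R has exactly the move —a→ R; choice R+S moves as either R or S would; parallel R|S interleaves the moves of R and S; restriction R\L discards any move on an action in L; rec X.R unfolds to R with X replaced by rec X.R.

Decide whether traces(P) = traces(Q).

trace-equivalent

LTS(P): 2 reachable states
  m0 = a.(0 + 0\{b}\{b}) | ··a··> m1
  m1 = 0 + 0\{b}\{b} | ·
LTS(Q): 2 reachable states
  n0 = a.0\{b}\{b} | ··a··> n1
  n1 = 0\{b}\{b} | ·
Partition-refinement fixed point:
  B0 = {m0, n0}
  B1 = {m1, n1}
m0 ∈ B0, n0 ∈ B0 → same block
Bisimilar ⇒ trace-equivalent.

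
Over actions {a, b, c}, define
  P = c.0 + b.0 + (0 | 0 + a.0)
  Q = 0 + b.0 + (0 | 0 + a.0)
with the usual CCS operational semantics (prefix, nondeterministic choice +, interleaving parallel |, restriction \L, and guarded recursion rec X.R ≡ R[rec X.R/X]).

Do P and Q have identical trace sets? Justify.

LTS(P): 2 reachable states
  s0 = c.0 + b.0 + (0 | 0 + a.0) → -a-> s1, -b-> s1, -c-> s1
  s1 = 0 → deadlocked
LTS(Q): 2 reachable states
  t0 = 0 + b.0 + (0 | 0 + a.0) → -a-> t1, -b-> t1
  t1 = 0 → deadlocked
Trace ⟨c⟩ through P, begin at {s0}:
  after c @ step 1: {s1}
  P completes σ.
Trace ⟨c⟩ through Q, begin at {t0}:
  after c @ step 1: ∅  — Q cannot continue

trace-distinct — witness ⟨c⟩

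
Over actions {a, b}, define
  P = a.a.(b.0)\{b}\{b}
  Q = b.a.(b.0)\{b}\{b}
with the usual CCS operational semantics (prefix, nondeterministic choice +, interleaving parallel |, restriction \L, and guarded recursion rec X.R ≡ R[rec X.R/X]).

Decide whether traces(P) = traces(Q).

P's transition system — 3 states:
  s0 = a.a.(b.0)\{b}\{b} ⊢ --a--▸ s1
  s1 = a.(b.0)\{b}\{b} ⊢ --a--▸ s2
  s2 = (b.0)\{b}\{b} ⊢ deadlocked
Q's transition system — 3 states:
  t0 = b.a.(b.0)\{b}\{b} ⊢ --b--▸ t1
  t1 = a.(b.0)\{b}\{b} ⊢ --a--▸ t2
  t2 = (b.0)\{b}\{b} ⊢ deadlocked
Executing a from P (initial set {s0}):
  step 1 (a): {s1}
  ✓ P
Executing a from Q (initial set {t0}):
  step 1 (a): no successor for Q

NO — witness ⟨a⟩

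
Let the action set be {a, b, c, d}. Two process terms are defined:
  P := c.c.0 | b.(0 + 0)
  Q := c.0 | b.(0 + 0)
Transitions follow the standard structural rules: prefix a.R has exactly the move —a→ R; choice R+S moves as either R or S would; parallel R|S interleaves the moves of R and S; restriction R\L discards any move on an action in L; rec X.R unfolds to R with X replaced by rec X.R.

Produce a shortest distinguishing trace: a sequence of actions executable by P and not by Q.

cc

LTS(P): 6 reachable states
  p0 = c.c.0 | b.(0 + 0) | -b-> p1, -c-> p2
  p1 = c.c.0 | (0 + 0) | -c-> p3
  p2 = c.0 | b.(0 + 0) | -b-> p3, -c-> p4
  p3 = c.0 | (0 + 0) | -c-> p5
  p4 = 0 | b.(0 + 0) | -b-> p5
  p5 = 0 | (0 + 0) | ∅
LTS(Q): 4 reachable states
  q0 = c.0 | b.(0 + 0) | -b-> q1, -c-> q2
  q1 = c.0 | (0 + 0) | -c-> q3
  q2 = 0 | b.(0 + 0) | -b-> q3
  q3 = 0 | (0 + 0) | ∅
Executing cc from P (initial set {p0}):
  after c @ step 1: {p2}
  after c @ step 2: {p4}
  — P admits the full trace.
Executing cc from Q (initial set {q0}):
  after c @ step 1: {q2}
  after c @ step 2: no successor for Q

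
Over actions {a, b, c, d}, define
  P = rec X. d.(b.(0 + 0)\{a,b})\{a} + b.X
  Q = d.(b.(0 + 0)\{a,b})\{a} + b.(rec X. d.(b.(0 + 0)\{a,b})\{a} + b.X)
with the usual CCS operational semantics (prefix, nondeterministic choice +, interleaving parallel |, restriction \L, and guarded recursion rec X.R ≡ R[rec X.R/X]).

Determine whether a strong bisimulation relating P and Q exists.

Reachable graph of P (3 states):
  m0 = rec X. d.(b.(0 + 0)\{a,b})\{a} + b.X :: =b=> m0, =d=> m1
  m1 = (b.(0 + 0)\{a,b})\{a} :: =b=> m2
  m2 = (0 + 0)\{a,b}\{a} :: ·
Reachable graph of Q (4 states):
  n0 = d.(b.(0 + 0)\{a,b})\{a} + b.(rec X. d.(b.(0 + 0)\{a,b})\{a} + b.X) :: =b=> n1, =d=> n2
  n1 = rec X. d.(b.(0 + 0)\{a,b})\{a} + b.X :: =b=> n1, =d=> n2
  n2 = (b.(0 + 0)\{a,b})\{a} :: =b=> n3
  n3 = (0 + 0)\{a,b}\{a} :: ·
Bisimilarity quotient blocks:
  B0 = {m0, n0, n1}
  B1 = {m1, n2}
  B2 = {m2, n3}
m0 ∈ B0, n0 ∈ B0 → same block

YES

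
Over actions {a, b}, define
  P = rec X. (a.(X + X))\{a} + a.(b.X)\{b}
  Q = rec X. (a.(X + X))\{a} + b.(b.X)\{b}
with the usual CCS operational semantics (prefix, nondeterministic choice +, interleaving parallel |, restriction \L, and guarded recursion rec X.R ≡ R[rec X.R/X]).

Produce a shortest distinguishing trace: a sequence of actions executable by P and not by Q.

a

Reachable graph of P (2 states):
  u0 = rec X. (a.(X + X))\{a} + a.(b.X)\{b} has moves -a-> u1
  u1 = (b.(rec X. (a.(X + X))\{a} + a.(b.X)\{b}))\{b} has moves (no moves)
Reachable graph of Q (2 states):
  v0 = rec X. (a.(X + X))\{a} + b.(b.X)\{b} has moves -b-> v1
  v1 = (b.(rec X. (a.(X + X))\{a} + b.(b.X)\{b}))\{b} has moves (no moves)
Run σ = ⟨a⟩ on P: start {u0}
  step 1 (a): {u1}
  ✓ P
Run σ = ⟨a⟩ on Q: start {v0}
  step 1 (a): ∅ (Q stuck)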